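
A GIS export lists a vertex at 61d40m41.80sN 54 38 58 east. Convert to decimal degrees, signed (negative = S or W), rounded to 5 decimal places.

Lat: 40′ + 41.8″ = 40.69667′; 61 + 40.69667/60 = 61.678278
N ⇒ keep positive
Longitude: 54 + 38/60 + 58/3600 = 54.649444
E → positive

61.67828, 54.64944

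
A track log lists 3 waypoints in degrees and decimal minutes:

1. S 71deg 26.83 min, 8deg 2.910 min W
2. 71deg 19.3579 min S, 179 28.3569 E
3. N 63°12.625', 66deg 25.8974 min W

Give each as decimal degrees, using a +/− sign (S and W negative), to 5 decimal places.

Point 1:
  Lat: 71 + 26.83/60 = 71.447167
  hemisphere S, so the sign is −
  λ: 8 + 2.91/60 = 8.048500
  hemisphere W, so the sign is −
Point 2:
  φ: 19.3579′ = 0.322632°; total 71.322632
  S ⇒ negate
  λ: 179 + 28.3569/60 = 179.472615
  E → positive
Point 3:
  Lat: 63 + 12.625/60 = 63.210417
  N ⇒ keep positive
  Longitude: 25.8974′ = 0.431623°; total 66.431623
  W ⇒ negate

1. -71.44717, -8.04850
2. -71.32263, 179.47262
3. 63.21042, -66.43162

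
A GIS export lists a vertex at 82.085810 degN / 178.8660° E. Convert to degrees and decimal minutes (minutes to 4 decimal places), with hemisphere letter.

82° 5.1486′ N, 178° 51.9600′ E

Latitude: minutes = (82.085810 − 82) × 60 = 5.148600
λ: minutes = (178.866000 − 178) × 60 = 51.960000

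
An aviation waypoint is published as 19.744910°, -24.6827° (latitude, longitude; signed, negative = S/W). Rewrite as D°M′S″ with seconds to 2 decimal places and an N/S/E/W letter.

φ: whole degrees 19; 44.69460′ → 44′ and 41.6760″
Longitude is negative → W; |value| = 24.682700
Longitude: whole degrees 24; 40.96200′ → 40′ and 57.7200″

19°44′41.68″ N, 24°40′57.72″ W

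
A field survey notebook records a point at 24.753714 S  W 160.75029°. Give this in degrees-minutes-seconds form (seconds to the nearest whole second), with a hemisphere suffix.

24°45′13″ S, 160°45′1″ W

φ: 0.753714 × 60 = 45.22284′ → 45′, remainder × 60 = 13.37″
Lon: whole degrees 160; 45.01740′ → 45′ and 1.04″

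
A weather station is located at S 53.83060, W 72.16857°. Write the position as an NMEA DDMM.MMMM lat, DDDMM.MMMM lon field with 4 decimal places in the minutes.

5349.8360,S / 07210.1142,W

Latitude: 53° + 0.830600 × 60 = 53° 49.836000′
Longitude: minutes = (72.168570 − 72) × 60 = 10.114200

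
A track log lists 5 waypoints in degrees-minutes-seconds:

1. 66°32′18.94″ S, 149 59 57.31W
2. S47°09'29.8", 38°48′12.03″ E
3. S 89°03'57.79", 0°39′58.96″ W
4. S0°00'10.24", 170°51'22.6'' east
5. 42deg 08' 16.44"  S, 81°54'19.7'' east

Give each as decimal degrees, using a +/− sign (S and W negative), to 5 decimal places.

Point 1:
  Lat: 32′ + 18.94″ = 32.31567′; 66 + 32.31567/60 = 66.538594
  S ⇒ negate
  Longitude: 59′ + 57.31″ = 59.95517′; 149 + 59.95517/60 = 149.999253
  W ⇒ negate
Point 2:
  Latitude: 9′ + 29.8″ = 9.49667′; 47 + 9.49667/60 = 47.158278
  S ⇒ negate
  λ: 38° + 48/60 + 12.03/3600 = 38 + 0.800000 + 0.003342 = 38.803342
  E → positive
Point 3:
  Lat: 3′ + 57.79″ = 3.96317′; 89 + 3.96317/60 = 89.066053
  S → negative
  Longitude: 39′ + 58.96″ = 39.98267′; 0 + 39.98267/60 = 0.666378
  W ⇒ negate
Point 4:
  Latitude: 0 + 0/60 + 10.24/3600 = 0.002844
  hemisphere S, so the sign is −
  λ: 170 + 51/60 + 22.6/3600 = 170.856278
  E ⇒ keep positive
Point 5:
  Lat: 42 + 8/60 + 16.44/3600 = 42.137900
  S → negative
  λ: 54′ + 19.7″ = 54.32833′; 81 + 54.32833/60 = 81.905472
  E → positive

1. -66.53859, -149.99925
2. -47.15828, 38.80334
3. -89.06605, -0.66638
4. -0.00284, 170.85628
5. -42.13790, 81.90547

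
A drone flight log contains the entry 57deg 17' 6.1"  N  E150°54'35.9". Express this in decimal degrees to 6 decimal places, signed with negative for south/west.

Lat: 57° + 17/60 + 6.1/3600 = 57 + 0.283333 + 0.001694 = 57.2850278
N → positive
Lon: 150 + 54/60 + 35.9/3600 = 150.9099722
E ⇒ keep positive

57.285028, 150.909972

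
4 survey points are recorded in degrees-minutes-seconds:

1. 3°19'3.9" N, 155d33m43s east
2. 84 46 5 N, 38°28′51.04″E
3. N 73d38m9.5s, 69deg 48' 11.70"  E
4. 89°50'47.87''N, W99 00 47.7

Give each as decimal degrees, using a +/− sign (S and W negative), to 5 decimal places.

Point 1:
  Latitude: 3 + 19/60 + 3.9/3600 = 3.317750
  N ⇒ keep positive
  Longitude: 33′ + 43″ = 33.71667′; 155 + 33.71667/60 = 155.561944
  E ⇒ keep positive
Point 2:
  φ: 84 + 46/60 + 5/3600 = 84.768056
  N ⇒ keep positive
  Longitude: 28′ + 51.04″ = 28.85067′; 38 + 28.85067/60 = 38.480844
  E ⇒ keep positive
Point 3:
  Lat: 38′ + 9.5″ = 38.15833′; 73 + 38.15833/60 = 73.635972
  N ⇒ keep positive
  Longitude: 48′ + 11.7″ = 48.19500′; 69 + 48.19500/60 = 69.803250
  E → positive
Point 4:
  φ: 89° + 50/60 + 47.87/3600 = 89 + 0.833333 + 0.013297 = 89.846631
  N → positive
  λ: 0′ + 47.7″ = 0.79500′; 99 + 0.79500/60 = 99.013250
  W ⇒ negate

1. 3.31775, 155.56194
2. 84.76806, 38.48084
3. 73.63597, 69.80325
4. 89.84663, -99.01325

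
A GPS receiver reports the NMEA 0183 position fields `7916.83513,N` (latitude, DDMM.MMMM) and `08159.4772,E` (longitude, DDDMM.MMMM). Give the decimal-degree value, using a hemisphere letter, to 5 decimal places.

Lat: split at 2 digits → 79° and 16.83513′; 79 + 16.83513/60 = 79.280586
Lon: degrees = first 3 digits = 81, minutes = 59.4772; 81 + 59.4772/60 = 81.991287

79.28059° N, 81.99129° E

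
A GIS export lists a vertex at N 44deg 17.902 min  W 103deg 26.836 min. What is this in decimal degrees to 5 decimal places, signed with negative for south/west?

44.29837, -103.44727

φ: 44 + 17.902/60 = 44.298367
N ⇒ keep positive
Longitude: 26.836′ = 0.447267°; total 103.447267
W → negative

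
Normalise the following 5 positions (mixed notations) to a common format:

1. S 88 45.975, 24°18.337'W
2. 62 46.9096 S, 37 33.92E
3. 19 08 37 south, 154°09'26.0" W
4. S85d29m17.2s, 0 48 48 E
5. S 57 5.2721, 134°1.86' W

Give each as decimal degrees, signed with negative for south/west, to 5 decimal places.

1. -88.76625, -24.30562
2. -62.78183, 37.56533
3. -19.14361, -154.15722
4. -85.48811, 0.81333
5. -57.08787, -134.03100

Point 1:
  φ: 45.975′ = 0.766250°; total 88.766250
  S ⇒ negate
  Lon: 24 + 18.337/60 = 24.305617
  W ⇒ negate
Point 2:
  φ: 46.9096′ = 0.781827°; total 62.781827
  S ⇒ negate
  λ: 37 + 33.92/60 = 37.565333
  E ⇒ keep positive
Point 3:
  Lat: 19° + 8/60 + 37/3600 = 19 + 0.133333 + 0.010278 = 19.143611
  S ⇒ negate
  Longitude: 154° + 9/60 + 26/3600 = 154 + 0.150000 + 0.007222 = 154.157222
  hemisphere W, so the sign is −
Point 4:
  φ: 85° + 29/60 + 17.2/3600 = 85 + 0.483333 + 0.004778 = 85.488111
  hemisphere S, so the sign is −
  Lon: 48′ + 48″ = 48.80000′; 0 + 48.80000/60 = 0.813333
  E ⇒ keep positive
Point 5:
  Latitude: 57 + 5.2721/60 = 57.087868
  S ⇒ negate
  Lon: 134 + 1.86/60 = 134.031000
  W ⇒ negate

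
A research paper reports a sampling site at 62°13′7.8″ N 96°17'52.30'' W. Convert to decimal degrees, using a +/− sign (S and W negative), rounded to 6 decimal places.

62.218833, -96.297861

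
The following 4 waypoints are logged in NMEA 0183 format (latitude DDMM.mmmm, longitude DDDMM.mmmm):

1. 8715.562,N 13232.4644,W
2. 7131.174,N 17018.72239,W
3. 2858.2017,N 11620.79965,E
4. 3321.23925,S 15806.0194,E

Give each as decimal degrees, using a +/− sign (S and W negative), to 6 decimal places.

Point 1:
  Lat: degrees = first 2 digits = 87, minutes = 15.562; 87 + 15.562/60 = 87.2593667
  N → positive
  Longitude: split at 3 digits → 132° and 32.4644′; 132 + 32.4644/60 = 132.5410733
  hemisphere W, so the sign is −
Point 2:
  φ: degrees = first 2 digits = 71, minutes = 31.174; 71 + 31.174/60 = 71.5195667
  N ⇒ keep positive
  Longitude: split at 3 digits → 170° and 18.72239′; 170 + 18.72239/60 = 170.3120398
  W → negative
Point 3:
  Latitude: split at 2 digits → 28° and 58.2017′; 28 + 58.2017/60 = 28.9700283
  N → positive
  Longitude: degrees = first 3 digits = 116, minutes = 20.79965; 116 + 20.79965/60 = 116.3466608
  E ⇒ keep positive
Point 4:
  Latitude: split at 2 digits → 33° and 21.23925′; 33 + 21.23925/60 = 33.3539875
  hemisphere S, so the sign is −
  λ: degrees = first 3 digits = 158, minutes = 6.0194; 158 + 6.0194/60 = 158.1003233
  E ⇒ keep positive

1. 87.259367, -132.541073
2. 71.519567, -170.312040
3. 28.970028, 116.346661
4. -33.353988, 158.100323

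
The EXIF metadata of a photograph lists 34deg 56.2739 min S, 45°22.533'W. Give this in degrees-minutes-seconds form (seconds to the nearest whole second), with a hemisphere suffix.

φ: 56.27390′ → 56′ and 0.27390 × 60 = 16.43″
Lon: 22.53300′ → 22′ and 0.53300 × 60 = 31.98″

34°56′16″ S, 45°22′32″ W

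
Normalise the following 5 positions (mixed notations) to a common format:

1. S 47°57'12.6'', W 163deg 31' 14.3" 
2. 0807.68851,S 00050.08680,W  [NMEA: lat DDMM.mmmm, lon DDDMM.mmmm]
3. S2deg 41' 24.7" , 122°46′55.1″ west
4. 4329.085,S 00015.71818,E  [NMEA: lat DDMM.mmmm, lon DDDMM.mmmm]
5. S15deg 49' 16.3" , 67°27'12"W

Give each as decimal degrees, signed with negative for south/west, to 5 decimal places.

1. -47.95350, -163.52064
2. -8.12814, -0.83478
3. -2.69019, -122.78197
4. -43.48475, 0.26197
5. -15.82119, -67.45333

Point 1:
  Lat: 57′ + 12.6″ = 57.21000′; 47 + 57.21000/60 = 47.953500
  S → negative
  Longitude: 31′ + 14.3″ = 31.23833′; 163 + 31.23833/60 = 163.520639
  hemisphere W, so the sign is −
Point 2:
  Latitude: split at 2 digits → 08° and 7.68851′; 8 + 7.68851/60 = 8.128142
  S ⇒ negate
  Longitude: degrees = first 3 digits = 0, minutes = 50.0868; 0 + 50.0868/60 = 0.834780
  W ⇒ negate
Point 3:
  Lat: 2 + 41/60 + 24.7/3600 = 2.690194
  S → negative
  λ: 122° + 46/60 + 55.1/3600 = 122 + 0.766667 + 0.015306 = 122.781972
  W ⇒ negate
Point 4:
  Latitude: degrees = first 2 digits = 43, minutes = 29.085; 43 + 29.085/60 = 43.484750
  S ⇒ negate
  λ: degrees = first 3 digits = 0, minutes = 15.71818; 0 + 15.71818/60 = 0.261970
  E → positive
Point 5:
  φ: 15 + 49/60 + 16.3/3600 = 15.821194
  S → negative
  λ: 67 + 27/60 + 12/3600 = 67.453333
  W ⇒ negate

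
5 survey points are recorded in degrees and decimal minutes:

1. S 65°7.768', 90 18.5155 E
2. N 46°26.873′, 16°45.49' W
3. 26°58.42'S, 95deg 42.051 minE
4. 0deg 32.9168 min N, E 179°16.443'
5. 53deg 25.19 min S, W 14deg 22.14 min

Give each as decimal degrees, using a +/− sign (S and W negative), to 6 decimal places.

Point 1:
  Latitude: 65 + 7.768/60 = 65.1294667
  S → negative
  Lon: 18.5155′ = 0.308592°; total 90.3085917
  E → positive
Point 2:
  Latitude: 46 + 26.873/60 = 46.4478833
  N ⇒ keep positive
  Lon: 45.49′ = 0.758167°; total 16.7581667
  W → negative
Point 3:
  Lat: 26 + 58.42/60 = 26.9736667
  S → negative
  Lon: 42.051′ = 0.700850°; total 95.7008500
  E → positive
Point 4:
  φ: 0 + 32.9168/60 = 0.5486133
  N ⇒ keep positive
  λ: 16.443′ = 0.274050°; total 179.2740500
  E ⇒ keep positive
Point 5:
  φ: 53 + 25.19/60 = 53.4198333
  hemisphere S, so the sign is −
  Lon: 14 + 22.14/60 = 14.3690000
  hemisphere W, so the sign is −

1. -65.129467, 90.308592
2. 46.447883, -16.758167
3. -26.973667, 95.700850
4. 0.548613, 179.274050
5. -53.419833, -14.369000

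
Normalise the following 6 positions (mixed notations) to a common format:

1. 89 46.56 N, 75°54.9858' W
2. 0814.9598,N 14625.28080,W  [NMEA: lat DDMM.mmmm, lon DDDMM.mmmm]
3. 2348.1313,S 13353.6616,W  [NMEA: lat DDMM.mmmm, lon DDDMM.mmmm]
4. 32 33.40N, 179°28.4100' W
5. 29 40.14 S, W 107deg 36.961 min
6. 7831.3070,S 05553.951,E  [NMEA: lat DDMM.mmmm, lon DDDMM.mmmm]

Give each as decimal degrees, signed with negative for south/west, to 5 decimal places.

1. 89.77600, -75.91643
2. 8.24933, -146.42135
3. -23.80219, -133.89436
4. 32.55667, -179.47350
5. -29.66900, -107.61602
6. -78.52178, 55.89918

Point 1:
  Latitude: 89 + 46.56/60 = 89.776000
  N ⇒ keep positive
  λ: 54.9858′ = 0.916430°; total 75.916430
  hemisphere W, so the sign is −
Point 2:
  Latitude: split at 2 digits → 08° and 14.9598′; 8 + 14.9598/60 = 8.249330
  N ⇒ keep positive
  Longitude: degrees = first 3 digits = 146, minutes = 25.2808; 146 + 25.2808/60 = 146.421347
  hemisphere W, so the sign is −
Point 3:
  Latitude: degrees = first 2 digits = 23, minutes = 48.1313; 23 + 48.1313/60 = 23.802188
  hemisphere S, so the sign is −
  Longitude: degrees = first 3 digits = 133, minutes = 53.6616; 133 + 53.6616/60 = 133.894360
  hemisphere W, so the sign is −
Point 4:
  φ: 32 + 33.4/60 = 32.556667
  N → positive
  Longitude: 179 + 28.41/60 = 179.473500
  hemisphere W, so the sign is −
Point 5:
  Lat: 40.14′ = 0.669000°; total 29.669000
  S → negative
  Longitude: 36.961′ = 0.616017°; total 107.616017
  W → negative
Point 6:
  φ: split at 2 digits → 78° and 31.307′; 78 + 31.307/60 = 78.521783
  S → negative
  Lon: split at 3 digits → 055° and 53.951′; 55 + 53.951/60 = 55.899183
  E → positive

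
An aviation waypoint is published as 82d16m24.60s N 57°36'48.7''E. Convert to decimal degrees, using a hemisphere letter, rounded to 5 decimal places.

φ: 82 + 16/60 + 24.6/3600 = 82.273500
λ: 57 + 36/60 + 48.7/3600 = 57.613528

82.27350° N, 57.61353° E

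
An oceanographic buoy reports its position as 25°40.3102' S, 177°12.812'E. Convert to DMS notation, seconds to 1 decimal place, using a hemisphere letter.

25°40′18.6″ S, 177°12′48.7″ E

φ: fractional minutes 0.31020 × 60 = 18.612″
Lon: 12.81200′ → 12′ and 0.81200 × 60 = 48.720″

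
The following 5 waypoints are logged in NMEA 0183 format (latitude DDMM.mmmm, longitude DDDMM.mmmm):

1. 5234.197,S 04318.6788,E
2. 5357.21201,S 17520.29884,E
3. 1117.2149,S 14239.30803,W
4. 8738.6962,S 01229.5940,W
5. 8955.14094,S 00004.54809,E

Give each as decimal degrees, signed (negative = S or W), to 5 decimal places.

1. -52.56995, 43.31131
2. -53.95353, 175.33831
3. -11.28692, -142.65513
4. -87.64494, -12.49323
5. -89.91902, 0.07580

Point 1:
  φ: split at 2 digits → 52° and 34.197′; 52 + 34.197/60 = 52.569950
  hemisphere S, so the sign is −
  Longitude: degrees = first 3 digits = 43, minutes = 18.6788; 43 + 18.6788/60 = 43.311313
  E ⇒ keep positive
Point 2:
  Latitude: split at 2 digits → 53° and 57.21201′; 53 + 57.21201/60 = 53.953534
  S → negative
  Longitude: split at 3 digits → 175° and 20.29884′; 175 + 20.29884/60 = 175.338314
  E → positive
Point 3:
  φ: degrees = first 2 digits = 11, minutes = 17.2149; 11 + 17.2149/60 = 11.286915
  hemisphere S, so the sign is −
  λ: degrees = first 3 digits = 142, minutes = 39.30803; 142 + 39.30803/60 = 142.655134
  hemisphere W, so the sign is −
Point 4:
  Latitude: degrees = first 2 digits = 87, minutes = 38.6962; 87 + 38.6962/60 = 87.644937
  hemisphere S, so the sign is −
  λ: split at 3 digits → 012° and 29.594′; 12 + 29.594/60 = 12.493233
  W → negative
Point 5:
  Lat: split at 2 digits → 89° and 55.14094′; 89 + 55.14094/60 = 89.919016
  hemisphere S, so the sign is −
  Lon: degrees = first 3 digits = 0, minutes = 4.54809; 0 + 4.54809/60 = 0.075802
  E → positive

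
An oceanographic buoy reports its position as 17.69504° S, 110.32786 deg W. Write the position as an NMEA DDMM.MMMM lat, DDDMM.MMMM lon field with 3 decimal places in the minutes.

1741.702,S / 11019.672,W

Latitude: minutes = (17.695040 − 17) × 60 = 41.70240
Lon: 110° + 0.327860 × 60 = 110° 19.67160′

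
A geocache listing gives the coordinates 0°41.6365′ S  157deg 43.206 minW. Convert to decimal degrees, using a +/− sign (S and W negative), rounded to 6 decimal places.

-0.693942, -157.720100

Latitude: 0 + 41.6365/60 = 0.6939417
hemisphere S, so the sign is −
Lon: 157 + 43.206/60 = 157.7201000
hemisphere W, so the sign is −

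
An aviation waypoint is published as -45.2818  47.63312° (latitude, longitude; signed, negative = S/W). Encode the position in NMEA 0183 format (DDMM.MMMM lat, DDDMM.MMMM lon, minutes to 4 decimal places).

Latitude is negative → S; |value| = 45.281800
φ: 45° + 0.281800 × 60 = 45° 16.908000′
λ: minutes = (47.633120 − 47) × 60 = 37.987200

4516.9080,S / 04737.9872,E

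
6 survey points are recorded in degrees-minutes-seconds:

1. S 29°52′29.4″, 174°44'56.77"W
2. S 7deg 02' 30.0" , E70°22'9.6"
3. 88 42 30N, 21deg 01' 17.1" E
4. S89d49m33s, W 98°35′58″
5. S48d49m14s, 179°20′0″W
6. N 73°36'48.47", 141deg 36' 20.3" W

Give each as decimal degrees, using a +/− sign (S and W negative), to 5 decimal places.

1. -29.87483, -174.74910
2. -7.04167, 70.36933
3. 88.70833, 21.02142
4. -89.82583, -98.59944
5. -48.82056, -179.33333
6. 73.61346, -141.60564

Point 1:
  φ: 29 + 52/60 + 29.4/3600 = 29.874833
  S ⇒ negate
  Longitude: 174 + 44/60 + 56.77/3600 = 174.749103
  W ⇒ negate
Point 2:
  Latitude: 7 + 2/60 + 30/3600 = 7.041667
  hemisphere S, so the sign is −
  Longitude: 70° + 22/60 + 9.6/3600 = 70 + 0.366667 + 0.002667 = 70.369333
  E ⇒ keep positive
Point 3:
  Latitude: 42′ + 30″ = 42.50000′; 88 + 42.50000/60 = 88.708333
  N → positive
  Lon: 1′ + 17.1″ = 1.28500′; 21 + 1.28500/60 = 21.021417
  E → positive
Point 4:
  Latitude: 89° + 49/60 + 33/3600 = 89 + 0.816667 + 0.009167 = 89.825833
  S ⇒ negate
  Lon: 98° + 35/60 + 58/3600 = 98 + 0.583333 + 0.016111 = 98.599444
  hemisphere W, so the sign is −
Point 5:
  Lat: 48° + 49/60 + 14/3600 = 48 + 0.816667 + 0.003889 = 48.820556
  hemisphere S, so the sign is −
  λ: 179° + 20/60 + 0/3600 = 179 + 0.333333 + 0.000000 = 179.333333
  W → negative
Point 6:
  Lat: 36′ + 48.47″ = 36.80783′; 73 + 36.80783/60 = 73.613464
  N → positive
  λ: 36′ + 20.3″ = 36.33833′; 141 + 36.33833/60 = 141.605639
  hemisphere W, so the sign is −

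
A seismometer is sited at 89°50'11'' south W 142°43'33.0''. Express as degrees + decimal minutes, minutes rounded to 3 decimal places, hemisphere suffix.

89° 50.183′ S, 142° 43.550′ W

φ: seconds/60 = 0.18333; minutes = 50 + 0.18333 = 50.18333
λ: 43 + 33/60 = 43.55000′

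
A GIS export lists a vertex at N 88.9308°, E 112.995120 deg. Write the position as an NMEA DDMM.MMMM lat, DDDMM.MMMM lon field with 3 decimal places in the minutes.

8855.848,N / 11259.707,E

Lat: 88° + 0.930800 × 60 = 88° 55.84800′
λ: minutes = (112.995120 − 112) × 60 = 59.70720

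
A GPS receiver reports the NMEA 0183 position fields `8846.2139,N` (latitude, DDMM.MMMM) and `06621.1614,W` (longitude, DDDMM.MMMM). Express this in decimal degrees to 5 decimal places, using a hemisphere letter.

88.77023° N, 66.35269° W

φ: degrees = first 2 digits = 88, minutes = 46.2139; 88 + 46.2139/60 = 88.770232
Lon: split at 3 digits → 066° and 21.1614′; 66 + 21.1614/60 = 66.352690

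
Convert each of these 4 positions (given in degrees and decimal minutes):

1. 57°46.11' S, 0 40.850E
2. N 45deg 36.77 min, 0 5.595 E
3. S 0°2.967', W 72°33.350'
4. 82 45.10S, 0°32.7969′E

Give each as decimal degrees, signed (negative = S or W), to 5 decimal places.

Point 1:
  Latitude: 46.11′ = 0.768500°; total 57.768500
  S → negative
  Longitude: 40.85′ = 0.680833°; total 0.680833
  E → positive
Point 2:
  Latitude: 45 + 36.77/60 = 45.612833
  N ⇒ keep positive
  λ: 0 + 5.595/60 = 0.093250
  E ⇒ keep positive
Point 3:
  φ: 0 + 2.967/60 = 0.049450
  hemisphere S, so the sign is −
  λ: 33.35′ = 0.555833°; total 72.555833
  hemisphere W, so the sign is −
Point 4:
  φ: 45.1′ = 0.751667°; total 82.751667
  S → negative
  λ: 0 + 32.7969/60 = 0.546615
  E ⇒ keep positive

1. -57.76850, 0.68083
2. 45.61283, 0.09325
3. -0.04945, -72.55583
4. -82.75167, 0.54662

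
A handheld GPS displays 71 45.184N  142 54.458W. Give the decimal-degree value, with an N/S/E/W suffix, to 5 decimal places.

71.75307° N, 142.90763° W

φ: 71 + 45.184/60 = 71.753067
λ: 54.458′ = 0.907633°; total 142.907633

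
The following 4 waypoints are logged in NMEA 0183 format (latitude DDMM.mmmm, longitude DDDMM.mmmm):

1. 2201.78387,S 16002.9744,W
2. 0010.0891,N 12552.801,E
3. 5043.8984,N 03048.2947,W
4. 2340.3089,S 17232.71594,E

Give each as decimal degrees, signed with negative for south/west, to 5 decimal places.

1. -22.02973, -160.04957
2. 0.16815, 125.88002
3. 50.73164, -30.80491
4. -23.67182, 172.54527

Point 1:
  Lat: degrees = first 2 digits = 22, minutes = 1.78387; 22 + 1.78387/60 = 22.029731
  S ⇒ negate
  Longitude: split at 3 digits → 160° and 2.9744′; 160 + 2.9744/60 = 160.049573
  hemisphere W, so the sign is −
Point 2:
  φ: split at 2 digits → 00° and 10.0891′; 0 + 10.0891/60 = 0.168152
  N → positive
  λ: split at 3 digits → 125° and 52.801′; 125 + 52.801/60 = 125.880017
  E → positive
Point 3:
  Lat: degrees = first 2 digits = 50, minutes = 43.8984; 50 + 43.8984/60 = 50.731640
  N → positive
  Longitude: degrees = first 3 digits = 30, minutes = 48.2947; 30 + 48.2947/60 = 30.804912
  W ⇒ negate
Point 4:
  φ: split at 2 digits → 23° and 40.3089′; 23 + 40.3089/60 = 23.671815
  S → negative
  Lon: split at 3 digits → 172° and 32.71594′; 172 + 32.71594/60 = 172.545266
  E ⇒ keep positive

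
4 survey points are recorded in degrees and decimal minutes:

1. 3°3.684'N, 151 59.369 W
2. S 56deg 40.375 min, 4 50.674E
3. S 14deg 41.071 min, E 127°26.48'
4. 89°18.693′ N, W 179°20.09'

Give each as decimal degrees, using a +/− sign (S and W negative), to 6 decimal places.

1. 3.061400, -151.989483
2. -56.672917, 4.844567
3. -14.684517, 127.441333
4. 89.311550, -179.334833

Point 1:
  Lat: 3.684′ = 0.061400°; total 3.0614000
  N ⇒ keep positive
  Lon: 151 + 59.369/60 = 151.9894833
  W ⇒ negate
Point 2:
  Lat: 56 + 40.375/60 = 56.6729167
  S ⇒ negate
  λ: 50.674′ = 0.844567°; total 4.8445667
  E → positive
Point 3:
  φ: 14 + 41.071/60 = 14.6845167
  S ⇒ negate
  λ: 26.48′ = 0.441333°; total 127.4413333
  E → positive
Point 4:
  Latitude: 89 + 18.693/60 = 89.3115500
  N ⇒ keep positive
  Lon: 179 + 20.09/60 = 179.3348333
  W ⇒ negate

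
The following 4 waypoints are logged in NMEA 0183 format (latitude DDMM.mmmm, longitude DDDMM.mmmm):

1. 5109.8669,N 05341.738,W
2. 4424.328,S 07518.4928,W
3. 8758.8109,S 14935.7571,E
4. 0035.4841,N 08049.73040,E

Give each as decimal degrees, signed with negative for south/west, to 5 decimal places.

1. 51.16445, -53.69563
2. -44.40547, -75.30821
3. -87.98018, 149.59595
4. 0.59140, 80.82884

Point 1:
  Latitude: degrees = first 2 digits = 51, minutes = 9.8669; 51 + 9.8669/60 = 51.164448
  N ⇒ keep positive
  λ: split at 3 digits → 053° and 41.738′; 53 + 41.738/60 = 53.695633
  W ⇒ negate
Point 2:
  Latitude: degrees = first 2 digits = 44, minutes = 24.328; 44 + 24.328/60 = 44.405467
  hemisphere S, so the sign is −
  Lon: degrees = first 3 digits = 75, minutes = 18.4928; 75 + 18.4928/60 = 75.308213
  W ⇒ negate
Point 3:
  Lat: split at 2 digits → 87° and 58.8109′; 87 + 58.8109/60 = 87.980182
  S → negative
  Longitude: degrees = first 3 digits = 149, minutes = 35.7571; 149 + 35.7571/60 = 149.595952
  E → positive
Point 4:
  Latitude: degrees = first 2 digits = 0, minutes = 35.4841; 0 + 35.4841/60 = 0.591402
  N → positive
  Longitude: split at 3 digits → 080° and 49.7304′; 80 + 49.7304/60 = 80.828840
  E → positive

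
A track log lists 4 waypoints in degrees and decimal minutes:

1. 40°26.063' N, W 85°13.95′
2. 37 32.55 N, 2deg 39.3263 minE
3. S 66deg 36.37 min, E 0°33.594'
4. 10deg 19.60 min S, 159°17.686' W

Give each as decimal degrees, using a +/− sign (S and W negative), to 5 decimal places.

1. 40.43438, -85.23250
2. 37.54250, 2.65544
3. -66.60617, 0.55990
4. -10.32667, -159.29477

Point 1:
  Latitude: 40 + 26.063/60 = 40.434383
  N → positive
  Longitude: 13.95′ = 0.232500°; total 85.232500
  hemisphere W, so the sign is −
Point 2:
  Latitude: 32.55′ = 0.542500°; total 37.542500
  N → positive
  λ: 39.3263′ = 0.655438°; total 2.655438
  E ⇒ keep positive
Point 3:
  Lat: 66 + 36.37/60 = 66.606167
  hemisphere S, so the sign is −
  Longitude: 33.594′ = 0.559900°; total 0.559900
  E → positive
Point 4:
  Latitude: 10 + 19.6/60 = 10.326667
  S → negative
  Longitude: 159 + 17.686/60 = 159.294767
  W → negative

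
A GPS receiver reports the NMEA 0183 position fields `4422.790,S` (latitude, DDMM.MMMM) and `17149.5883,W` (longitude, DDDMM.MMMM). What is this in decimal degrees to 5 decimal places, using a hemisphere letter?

φ: degrees = first 2 digits = 44, minutes = 22.79; 44 + 22.79/60 = 44.379833
λ: degrees = first 3 digits = 171, minutes = 49.5883; 171 + 49.5883/60 = 171.826472

44.37983° S, 171.82647° W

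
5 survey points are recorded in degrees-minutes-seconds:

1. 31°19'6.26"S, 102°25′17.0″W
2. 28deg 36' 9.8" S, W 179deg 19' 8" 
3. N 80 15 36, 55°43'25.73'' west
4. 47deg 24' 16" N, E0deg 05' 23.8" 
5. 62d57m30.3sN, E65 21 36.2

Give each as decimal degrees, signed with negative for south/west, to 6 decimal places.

1. -31.318406, -102.421389
2. -28.602722, -179.318889
3. 80.260000, -55.723814
4. 47.404444, 0.089944
5. 62.958417, 65.360056

Point 1:
  Latitude: 31 + 19/60 + 6.26/3600 = 31.3184056
  S ⇒ negate
  Longitude: 25′ + 17″ = 25.28333′; 102 + 25.28333/60 = 102.4213889
  hemisphere W, so the sign is −
Point 2:
  φ: 28° + 36/60 + 9.8/3600 = 28 + 0.600000 + 0.002722 = 28.6027222
  S ⇒ negate
  Longitude: 179 + 19/60 + 8/3600 = 179.3188889
  W ⇒ negate
Point 3:
  Latitude: 15′ + 36″ = 15.60000′; 80 + 15.60000/60 = 80.2600000
  N → positive
  λ: 55° + 43/60 + 25.73/3600 = 55 + 0.716667 + 0.007147 = 55.7238139
  W ⇒ negate
Point 4:
  Lat: 47 + 24/60 + 16/3600 = 47.4044444
  N ⇒ keep positive
  Lon: 0 + 5/60 + 23.8/3600 = 0.0899444
  E → positive
Point 5:
  Lat: 57′ + 30.3″ = 57.50500′; 62 + 57.50500/60 = 62.9584167
  N ⇒ keep positive
  Longitude: 65° + 21/60 + 36.2/3600 = 65 + 0.350000 + 0.010056 = 65.3600556
  E → positive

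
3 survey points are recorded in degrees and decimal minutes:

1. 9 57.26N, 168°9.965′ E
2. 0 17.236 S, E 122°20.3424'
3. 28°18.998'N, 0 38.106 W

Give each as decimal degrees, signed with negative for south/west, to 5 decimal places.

1. 9.95433, 168.16608
2. -0.28727, 122.33904
3. 28.31663, -0.63510

Point 1:
  Latitude: 57.26′ = 0.954333°; total 9.954333
  N ⇒ keep positive
  Longitude: 168 + 9.965/60 = 168.166083
  E → positive
Point 2:
  φ: 17.236′ = 0.287267°; total 0.287267
  hemisphere S, so the sign is −
  Lon: 20.3424′ = 0.339040°; total 122.339040
  E → positive
Point 3:
  Lat: 18.998′ = 0.316633°; total 28.316633
  N → positive
  Lon: 0 + 38.106/60 = 0.635100
  hemisphere W, so the sign is −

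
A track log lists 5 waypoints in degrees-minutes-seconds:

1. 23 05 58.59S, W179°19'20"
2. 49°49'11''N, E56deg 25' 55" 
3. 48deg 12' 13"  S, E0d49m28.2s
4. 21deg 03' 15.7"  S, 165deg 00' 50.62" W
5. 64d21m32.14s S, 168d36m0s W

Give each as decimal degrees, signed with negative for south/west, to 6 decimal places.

Point 1:
  Latitude: 23° + 5/60 + 58.59/3600 = 23 + 0.083333 + 0.016275 = 23.0996083
  S ⇒ negate
  λ: 179 + 19/60 + 20/3600 = 179.3222222
  W → negative
Point 2:
  Lat: 49′ + 11″ = 49.18333′; 49 + 49.18333/60 = 49.8197222
  N ⇒ keep positive
  Lon: 25′ + 55″ = 25.91667′; 56 + 25.91667/60 = 56.4319444
  E ⇒ keep positive
Point 3:
  Latitude: 48 + 12/60 + 13/3600 = 48.2036111
  S → negative
  Lon: 0° + 49/60 + 28.2/3600 = 0 + 0.816667 + 0.007833 = 0.8245000
  E ⇒ keep positive
Point 4:
  φ: 21 + 3/60 + 15.7/3600 = 21.0543611
  hemisphere S, so the sign is −
  Longitude: 0′ + 50.62″ = 0.84367′; 165 + 0.84367/60 = 165.0140611
  W ⇒ negate
Point 5:
  Lat: 21′ + 32.14″ = 21.53567′; 64 + 21.53567/60 = 64.3589278
  S → negative
  Lon: 168° + 36/60 + 0/3600 = 168 + 0.600000 + 0.000000 = 168.6000000
  hemisphere W, so the sign is −

1. -23.099608, -179.322222
2. 49.819722, 56.431944
3. -48.203611, 0.824500
4. -21.054361, -165.014061
5. -64.358928, -168.600000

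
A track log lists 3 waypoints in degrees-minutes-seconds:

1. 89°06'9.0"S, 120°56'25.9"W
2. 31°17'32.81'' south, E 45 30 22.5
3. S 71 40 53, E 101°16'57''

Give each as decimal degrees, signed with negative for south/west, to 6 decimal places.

1. -89.102500, -120.940528
2. -31.292447, 45.506250
3. -71.681389, 101.282500

Point 1:
  Lat: 89 + 6/60 + 9/3600 = 89.1025000
  S ⇒ negate
  Lon: 120 + 56/60 + 25.9/3600 = 120.9405278
  W ⇒ negate
Point 2:
  Latitude: 31° + 17/60 + 32.81/3600 = 31 + 0.283333 + 0.009114 = 31.2924472
  hemisphere S, so the sign is −
  Longitude: 45° + 30/60 + 22.5/3600 = 45 + 0.500000 + 0.006250 = 45.5062500
  E → positive
Point 3:
  Latitude: 40′ + 53″ = 40.88333′; 71 + 40.88333/60 = 71.6813889
  hemisphere S, so the sign is −
  Longitude: 101 + 16/60 + 57/3600 = 101.2825000
  E ⇒ keep positive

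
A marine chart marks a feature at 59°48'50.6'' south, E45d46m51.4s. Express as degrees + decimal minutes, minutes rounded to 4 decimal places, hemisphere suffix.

φ: seconds/60 = 0.84333; minutes = 48 + 0.84333 = 48.843333
λ: seconds/60 = 0.85667; minutes = 46 + 0.85667 = 46.856667

59° 48.8433′ S, 45° 46.8567′ E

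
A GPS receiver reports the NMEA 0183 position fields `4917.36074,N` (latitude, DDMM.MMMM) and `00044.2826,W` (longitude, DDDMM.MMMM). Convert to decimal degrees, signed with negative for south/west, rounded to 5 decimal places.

49.28935, -0.73804

φ: split at 2 digits → 49° and 17.36074′; 49 + 17.36074/60 = 49.289346
N ⇒ keep positive
λ: degrees = first 3 digits = 0, minutes = 44.2826; 0 + 44.2826/60 = 0.738043
hemisphere W, so the sign is −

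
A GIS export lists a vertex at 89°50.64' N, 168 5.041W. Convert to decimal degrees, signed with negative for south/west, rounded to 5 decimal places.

φ: 89 + 50.64/60 = 89.844000
N ⇒ keep positive
λ: 5.041′ = 0.084017°; total 168.084017
W ⇒ negate

89.84400, -168.08402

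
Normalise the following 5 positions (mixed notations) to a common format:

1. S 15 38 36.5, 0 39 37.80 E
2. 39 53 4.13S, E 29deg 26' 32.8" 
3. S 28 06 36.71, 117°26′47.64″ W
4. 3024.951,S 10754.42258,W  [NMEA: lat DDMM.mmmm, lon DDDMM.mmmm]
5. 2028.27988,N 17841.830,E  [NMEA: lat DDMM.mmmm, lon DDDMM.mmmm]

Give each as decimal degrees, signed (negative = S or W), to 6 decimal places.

Point 1:
  Latitude: 15 + 38/60 + 36.5/3600 = 15.6434722
  S ⇒ negate
  Lon: 0 + 39/60 + 37.8/3600 = 0.6605000
  E ⇒ keep positive
Point 2:
  Lat: 39° + 53/60 + 4.13/3600 = 39 + 0.883333 + 0.001147 = 39.8844806
  S ⇒ negate
  Longitude: 29° + 26/60 + 32.8/3600 = 29 + 0.433333 + 0.009111 = 29.4424444
  E ⇒ keep positive
Point 3:
  Latitude: 28 + 6/60 + 36.71/3600 = 28.1101972
  S → negative
  Lon: 117 + 26/60 + 47.64/3600 = 117.4465667
  hemisphere W, so the sign is −
Point 4:
  Lat: degrees = first 2 digits = 30, minutes = 24.951; 30 + 24.951/60 = 30.4158500
  hemisphere S, so the sign is −
  λ: degrees = first 3 digits = 107, minutes = 54.42258; 107 + 54.42258/60 = 107.9070430
  W ⇒ negate
Point 5:
  φ: degrees = first 2 digits = 20, minutes = 28.27988; 20 + 28.27988/60 = 20.4713313
  N ⇒ keep positive
  Lon: split at 3 digits → 178° and 41.83′; 178 + 41.83/60 = 178.6971667
  E ⇒ keep positive

1. -15.643472, 0.660500
2. -39.884481, 29.442444
3. -28.110197, -117.446567
4. -30.415850, -107.907043
5. 20.471331, 178.697167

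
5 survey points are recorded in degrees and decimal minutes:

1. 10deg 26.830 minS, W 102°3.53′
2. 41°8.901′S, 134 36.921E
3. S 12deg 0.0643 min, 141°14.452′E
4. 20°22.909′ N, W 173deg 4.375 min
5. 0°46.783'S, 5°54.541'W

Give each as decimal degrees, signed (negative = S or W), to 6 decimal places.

1. -10.447167, -102.058833
2. -41.148350, 134.615350
3. -12.001072, 141.240867
4. 20.381817, -173.072917
5. -0.779717, -5.909017

Point 1:
  Lat: 10 + 26.83/60 = 10.4471667
  S → negative
  Longitude: 102 + 3.53/60 = 102.0588333
  hemisphere W, so the sign is −
Point 2:
  φ: 41 + 8.901/60 = 41.1483500
  S ⇒ negate
  λ: 134 + 36.921/60 = 134.6153500
  E ⇒ keep positive
Point 3:
  Lat: 0.0643′ = 0.001072°; total 12.0010717
  hemisphere S, so the sign is −
  Lon: 14.452′ = 0.240867°; total 141.2408667
  E → positive
Point 4:
  φ: 20 + 22.909/60 = 20.3818167
  N ⇒ keep positive
  Longitude: 4.375′ = 0.072917°; total 173.0729167
  hemisphere W, so the sign is −
Point 5:
  φ: 46.783′ = 0.779717°; total 0.7797167
  S ⇒ negate
  Longitude: 54.541′ = 0.909017°; total 5.9090167
  hemisphere W, so the sign is −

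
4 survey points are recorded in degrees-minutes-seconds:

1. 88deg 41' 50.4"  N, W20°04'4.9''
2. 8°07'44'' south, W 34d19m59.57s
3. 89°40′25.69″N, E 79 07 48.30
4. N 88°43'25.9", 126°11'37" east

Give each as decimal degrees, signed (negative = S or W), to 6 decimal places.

1. 88.697333, -20.068028
2. -8.128889, -34.333214
3. 89.673803, 79.130083
4. 88.723861, 126.193611

Point 1:
  φ: 88 + 41/60 + 50.4/3600 = 88.6973333
  N ⇒ keep positive
  λ: 20 + 4/60 + 4.9/3600 = 20.0680278
  W → negative
Point 2:
  Lat: 8 + 7/60 + 44/3600 = 8.1288889
  S → negative
  λ: 34° + 19/60 + 59.57/3600 = 34 + 0.316667 + 0.016547 = 34.3332139
  hemisphere W, so the sign is −
Point 3:
  Lat: 40′ + 25.69″ = 40.42817′; 89 + 40.42817/60 = 89.6738028
  N ⇒ keep positive
  Longitude: 79° + 7/60 + 48.3/3600 = 79 + 0.116667 + 0.013417 = 79.1300833
  E ⇒ keep positive
Point 4:
  φ: 88° + 43/60 + 25.9/3600 = 88 + 0.716667 + 0.007194 = 88.7238611
  N → positive
  Lon: 11′ + 37″ = 11.61667′; 126 + 11.61667/60 = 126.1936111
  E → positive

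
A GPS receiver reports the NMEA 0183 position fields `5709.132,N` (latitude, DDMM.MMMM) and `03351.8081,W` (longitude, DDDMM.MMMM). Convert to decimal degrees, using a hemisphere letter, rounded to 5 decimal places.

57.15220° N, 33.86347° W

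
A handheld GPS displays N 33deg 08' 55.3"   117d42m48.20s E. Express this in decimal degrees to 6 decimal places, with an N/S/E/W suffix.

φ: 8′ + 55.3″ = 8.92167′; 33 + 8.92167/60 = 33.1486944
Lon: 42′ + 48.2″ = 42.80333′; 117 + 42.80333/60 = 117.7133889

33.148694° N, 117.713389° E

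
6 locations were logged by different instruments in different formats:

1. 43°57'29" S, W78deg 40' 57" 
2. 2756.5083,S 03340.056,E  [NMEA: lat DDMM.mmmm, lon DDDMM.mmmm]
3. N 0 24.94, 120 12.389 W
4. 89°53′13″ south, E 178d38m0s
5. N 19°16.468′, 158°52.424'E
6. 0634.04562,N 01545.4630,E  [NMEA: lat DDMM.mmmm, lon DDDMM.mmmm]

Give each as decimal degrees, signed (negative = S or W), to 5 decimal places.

1. -43.95806, -78.68250
2. -27.94181, 33.66760
3. 0.41567, -120.20648
4. -89.88694, 178.63333
5. 19.27447, 158.87373
6. 6.56743, 15.75772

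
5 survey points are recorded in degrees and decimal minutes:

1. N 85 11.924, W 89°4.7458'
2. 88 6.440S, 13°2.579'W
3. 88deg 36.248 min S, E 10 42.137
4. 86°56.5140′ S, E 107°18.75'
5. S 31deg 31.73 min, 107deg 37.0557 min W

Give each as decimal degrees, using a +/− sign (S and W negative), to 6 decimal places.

Point 1:
  φ: 85 + 11.924/60 = 85.1987333
  N ⇒ keep positive
  λ: 89 + 4.7458/60 = 89.0790967
  W → negative
Point 2:
  φ: 88 + 6.44/60 = 88.1073333
  hemisphere S, so the sign is −
  Longitude: 2.579′ = 0.042983°; total 13.0429833
  W ⇒ negate
Point 3:
  Lat: 36.248′ = 0.604133°; total 88.6041333
  S ⇒ negate
  λ: 42.137′ = 0.702283°; total 10.7022833
  E → positive
Point 4:
  Latitude: 86 + 56.514/60 = 86.9419000
  S ⇒ negate
  Longitude: 18.75′ = 0.312500°; total 107.3125000
  E → positive
Point 5:
  Lat: 31.73′ = 0.528833°; total 31.5288333
  S ⇒ negate
  Lon: 37.0557′ = 0.617595°; total 107.6175950
  W → negative

1. 85.198733, -89.079097
2. -88.107333, -13.042983
3. -88.604133, 10.702283
4. -86.941900, 107.312500
5. -31.528833, -107.617595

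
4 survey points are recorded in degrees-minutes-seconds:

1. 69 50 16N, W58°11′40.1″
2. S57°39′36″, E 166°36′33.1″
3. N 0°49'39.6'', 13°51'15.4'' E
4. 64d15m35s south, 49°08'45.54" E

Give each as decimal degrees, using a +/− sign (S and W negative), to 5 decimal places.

1. 69.83778, -58.19447
2. -57.66000, 166.60919
3. 0.82767, 13.85428
4. -64.25972, 49.14598

Point 1:
  φ: 50′ + 16″ = 50.26667′; 69 + 50.26667/60 = 69.837778
  N → positive
  λ: 58 + 11/60 + 40.1/3600 = 58.194472
  W → negative
Point 2:
  Latitude: 39′ + 36″ = 39.60000′; 57 + 39.60000/60 = 57.660000
  S → negative
  λ: 166 + 36/60 + 33.1/3600 = 166.609194
  E ⇒ keep positive
Point 3:
  Lat: 49′ + 39.6″ = 49.66000′; 0 + 49.66000/60 = 0.827667
  N → positive
  λ: 51′ + 15.4″ = 51.25667′; 13 + 51.25667/60 = 13.854278
  E ⇒ keep positive
Point 4:
  Latitude: 15′ + 35″ = 15.58333′; 64 + 15.58333/60 = 64.259722
  S ⇒ negate
  λ: 49° + 8/60 + 45.54/3600 = 49 + 0.133333 + 0.012650 = 49.145983
  E ⇒ keep positive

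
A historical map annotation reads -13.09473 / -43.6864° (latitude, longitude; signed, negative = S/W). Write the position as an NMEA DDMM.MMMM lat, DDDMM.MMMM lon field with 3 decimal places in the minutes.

Latitude is negative → S; |value| = 13.094730
φ: 13° + 0.094730 × 60 = 13° 5.68380′
Longitude is negative → W; |value| = 43.686400
λ: fractional part 0.686400 → 41.18400 minutes

1305.684,S / 04341.184,W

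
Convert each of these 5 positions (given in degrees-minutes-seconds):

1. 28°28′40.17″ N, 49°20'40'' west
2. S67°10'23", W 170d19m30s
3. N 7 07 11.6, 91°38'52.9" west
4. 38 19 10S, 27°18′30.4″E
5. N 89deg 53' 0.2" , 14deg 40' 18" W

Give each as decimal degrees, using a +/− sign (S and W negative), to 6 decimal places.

1. 28.477825, -49.344444
2. -67.173056, -170.325000
3. 7.119889, -91.648028
4. -38.319444, 27.308444
5. 89.883389, -14.671667

Point 1:
  Latitude: 28° + 28/60 + 40.17/3600 = 28 + 0.466667 + 0.011158 = 28.4778250
  N → positive
  Lon: 49° + 20/60 + 40/3600 = 49 + 0.333333 + 0.011111 = 49.3444444
  W → negative
Point 2:
  φ: 67° + 10/60 + 23/3600 = 67 + 0.166667 + 0.006389 = 67.1730556
  hemisphere S, so the sign is −
  Longitude: 170° + 19/60 + 30/3600 = 170 + 0.316667 + 0.008333 = 170.3250000
  W → negative
Point 3:
  Lat: 7′ + 11.6″ = 7.19333′; 7 + 7.19333/60 = 7.1198889
  N → positive
  Lon: 38′ + 52.9″ = 38.88167′; 91 + 38.88167/60 = 91.6480278
  hemisphere W, so the sign is −
Point 4:
  Latitude: 38° + 19/60 + 10/3600 = 38 + 0.316667 + 0.002778 = 38.3194444
  hemisphere S, so the sign is −
  Lon: 27 + 18/60 + 30.4/3600 = 27.3084444
  E ⇒ keep positive
Point 5:
  Lat: 53′ + 0.2″ = 53.00333′; 89 + 53.00333/60 = 89.8833889
  N ⇒ keep positive
  λ: 14° + 40/60 + 18/3600 = 14 + 0.666667 + 0.005000 = 14.6716667
  hemisphere W, so the sign is −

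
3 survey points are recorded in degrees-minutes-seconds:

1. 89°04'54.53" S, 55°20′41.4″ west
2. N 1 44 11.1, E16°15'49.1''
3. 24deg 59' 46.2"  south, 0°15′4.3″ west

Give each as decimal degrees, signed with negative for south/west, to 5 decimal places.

1. -89.08181, -55.34483
2. 1.73642, 16.26364
3. -24.99617, -0.25119

Point 1:
  Latitude: 4′ + 54.53″ = 4.90883′; 89 + 4.90883/60 = 89.081814
  hemisphere S, so the sign is −
  Longitude: 20′ + 41.4″ = 20.69000′; 55 + 20.69000/60 = 55.344833
  W → negative
Point 2:
  φ: 1° + 44/60 + 11.1/3600 = 1 + 0.733333 + 0.003083 = 1.736417
  N ⇒ keep positive
  Longitude: 16 + 15/60 + 49.1/3600 = 16.263639
  E ⇒ keep positive
Point 3:
  Latitude: 24 + 59/60 + 46.2/3600 = 24.996167
  S → negative
  Lon: 0 + 15/60 + 4.3/3600 = 0.251194
  W → negative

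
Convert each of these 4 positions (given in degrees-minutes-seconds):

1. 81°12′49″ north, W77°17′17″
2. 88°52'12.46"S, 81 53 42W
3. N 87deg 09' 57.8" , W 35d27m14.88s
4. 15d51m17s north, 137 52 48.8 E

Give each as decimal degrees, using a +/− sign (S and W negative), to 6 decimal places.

Point 1:
  Latitude: 81 + 12/60 + 49/3600 = 81.2136111
  N → positive
  Longitude: 77° + 17/60 + 17/3600 = 77 + 0.283333 + 0.004722 = 77.2880556
  W → negative
Point 2:
  φ: 88° + 52/60 + 12.46/3600 = 88 + 0.866667 + 0.003461 = 88.8701278
  S → negative
  λ: 53′ + 42″ = 53.70000′; 81 + 53.70000/60 = 81.8950000
  W → negative
Point 3:
  Latitude: 87° + 9/60 + 57.8/3600 = 87 + 0.150000 + 0.016056 = 87.1660556
  N → positive
  Longitude: 35 + 27/60 + 14.88/3600 = 35.4541333
  W → negative
Point 4:
  Latitude: 15° + 51/60 + 17/3600 = 15 + 0.850000 + 0.004722 = 15.8547222
  N ⇒ keep positive
  Lon: 137 + 52/60 + 48.8/3600 = 137.8802222
  E ⇒ keep positive

1. 81.213611, -77.288056
2. -88.870128, -81.895000
3. 87.166056, -35.454133
4. 15.854722, 137.880222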